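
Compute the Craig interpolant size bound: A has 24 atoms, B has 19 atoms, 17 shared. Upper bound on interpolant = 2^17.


Shared atoms = 17
Craig interpolant size bound = 2^17
= 131072

131072


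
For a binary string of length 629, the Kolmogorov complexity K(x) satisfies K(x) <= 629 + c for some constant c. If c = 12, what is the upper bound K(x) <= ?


K(x) <= |x| + c = 629 + 12 = 641

641


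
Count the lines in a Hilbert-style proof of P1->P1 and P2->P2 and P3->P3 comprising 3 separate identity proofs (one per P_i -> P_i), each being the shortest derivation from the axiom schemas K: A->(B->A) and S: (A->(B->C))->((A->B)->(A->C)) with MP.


The shortest proof of A->A from K and S in the Hilbert calculus has exactly 5 lines:
(1) K instance A->((A->A)->A), (2) S instance, (3) MP on 1,2, (4) K instance A->(A->A), (5) MP on 3,4.
For 3 independent identities: 3 * 5 = 15 lines total.

15


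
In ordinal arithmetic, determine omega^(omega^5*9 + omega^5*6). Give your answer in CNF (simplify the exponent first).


omega^(omega^5*9 + omega^5*6):
Both terms of the exponent have the same exponent 5, so they merge: omega^5*9 + omega^5*6 = omega^5*(9+6) = omega^5*15.
omega raised to a CNF ordinal is a single CNF term: Result = omega^(omega^5*15)

omega^(omega^5*15)


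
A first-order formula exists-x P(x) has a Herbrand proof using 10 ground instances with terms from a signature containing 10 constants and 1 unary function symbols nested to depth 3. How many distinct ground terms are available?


Herbrand terms by depth:
Depth 0: 10 constants
Depth 1: 10 new terms (running total: 20)
Depth 2: 10 new terms (running total: 30)
Depth 3: 10 new terms (running total: 40)
Total distinct ground terms = 40

40


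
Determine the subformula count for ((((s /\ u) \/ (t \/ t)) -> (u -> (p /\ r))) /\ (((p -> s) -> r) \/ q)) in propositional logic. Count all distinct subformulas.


Formula: ((((s /\ u) \/ (t \/ t)) -> (u -> (p /\ r))) /\ (((p -> s) -> r) \/ q))
Subformulas found:
  1. r
  2. q
  3. u
  4. s
  5. t
  6. p
  7. (p -> s)
  8. (s /\ u)
  9. (t \/ t)
  10. (p /\ r)
  11. (u -> (p /\ r))
  12. ((p -> s) -> r)
  13. ((s /\ u) \/ (t \/ t))
  14. (((p -> s) -> r) \/ q)
  15. (((s /\ u) \/ (t \/ t)) -> (u -> (p /\ r)))
  16. ((((s /\ u) \/ (t \/ t)) -> (u -> (p /\ r))) /\ (((p -> s) -> r) \/ q))
Total distinct subformulas = 16

16


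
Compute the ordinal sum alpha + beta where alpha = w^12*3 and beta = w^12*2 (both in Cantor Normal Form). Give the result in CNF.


Ordinal addition w^12*3 + w^12*2:
Both terms have the same exponent 12.
w^e*c + w^e*d = w^e*(c+d).
Result = w^12*(3+2) = w^12*5

w^12*5


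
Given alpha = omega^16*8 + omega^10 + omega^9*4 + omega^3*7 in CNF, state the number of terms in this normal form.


CNF: omega^16*8 + omega^10 + omega^9*4 + omega^3*7
Count the summands separated by '+':
  term 1: omega^16*8
  term 2: omega^10
  term 3: omega^9*4
  term 4: omega^3*7
Total terms = 4

4


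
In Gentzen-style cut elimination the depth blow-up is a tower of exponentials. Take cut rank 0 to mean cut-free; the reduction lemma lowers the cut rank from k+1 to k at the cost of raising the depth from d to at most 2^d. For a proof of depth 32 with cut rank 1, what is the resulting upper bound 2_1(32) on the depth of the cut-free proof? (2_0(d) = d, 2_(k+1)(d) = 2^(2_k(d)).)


Each rank reduction sends depth d to at most 2^d; cut rank r needs r reductions.
2_0(32) = 32
2_1(32) = 2^32 = 4294967296
Cut-free depth bound = 4294967296

4294967296


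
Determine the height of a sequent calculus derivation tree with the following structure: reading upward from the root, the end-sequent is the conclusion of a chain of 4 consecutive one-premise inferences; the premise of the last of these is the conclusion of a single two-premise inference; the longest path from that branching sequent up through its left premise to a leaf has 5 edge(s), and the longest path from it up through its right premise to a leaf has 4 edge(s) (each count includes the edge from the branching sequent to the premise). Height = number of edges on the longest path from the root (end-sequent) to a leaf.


Longest path through the left premise: 5 edges (measured from the branching sequent)
Longest path through the right premise: 4 edges
Height of the subtree rooted at the branching sequent: max(5, 4) = 5
The branching sequent sits 4 edges above the root (the chain of one-premise inferences), so height = 5 + 4 = 9

9


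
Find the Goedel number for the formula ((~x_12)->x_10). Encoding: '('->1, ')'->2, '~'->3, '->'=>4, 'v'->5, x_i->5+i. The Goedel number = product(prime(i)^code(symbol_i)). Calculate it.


Formula: ((~x_12)->x_10)
Symbol codes: [1, 1, 3, 17, 2, 4, 15, 2]
Primes: [2, 3, 5, 7, 11, 13, 17, 19]
p_1^1 = 2^1 = 2
p_2^1 = 3^1 = 3
p_3^3 = 5^3 = 125
p_4^17 = 7^17 = 232630513987207
p_5^2 = 11^2 = 121
p_6^4 = 13^4 = 28561
p_7^15 = 17^15 = 2862423051509815793
p_8^2 = 19^2 = 361
Product = 623056951377034489342815232480512700866893250

623056951377034489342815232480512700866893250


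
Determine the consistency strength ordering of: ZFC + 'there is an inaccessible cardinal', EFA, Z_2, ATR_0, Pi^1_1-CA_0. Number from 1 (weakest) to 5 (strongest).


Ordering by consistency strength:
1. EFA
2. ATR_0
3. Pi^1_1-CA_0
4. Z_2
5. ZFC + 'there is an inaccessible cardinal'


ZFC + 'there is an inaccessible cardinal'=5, EFA=1, Z_2=4, ATR_0=2, Pi^1_1-CA_0=3


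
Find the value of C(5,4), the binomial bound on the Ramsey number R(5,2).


R(5,2) <= C(5+2-2, 5-1) = C(5, 4)
C(5, 4) = 5! / (4! * 1!)
= 5

5


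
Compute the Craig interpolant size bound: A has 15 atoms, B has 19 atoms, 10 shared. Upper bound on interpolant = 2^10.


Shared atoms = 10
Craig interpolant size bound = 2^10
= 1024

1024


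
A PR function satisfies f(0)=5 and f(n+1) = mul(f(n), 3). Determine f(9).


f(0) = 5
f(1) = mul(f(0), 3) = mul(5, 3) = 15
f(2) = mul(f(1), 3) = mul(15, 3) = 45
f(3) = mul(f(2), 3) = mul(45, 3) = 135
f(4) = mul(f(3), 3) = mul(135, 3) = 405
f(5) = mul(f(4), 3) = mul(405, 3) = 1215
f(6) = mul(f(5), 3) = mul(1215, 3) = 3645
f(7) = mul(f(6), 3) = mul(3645, 3) = 10935
f(8) = mul(f(7), 3) = mul(10935, 3) = 32805
f(9) = mul(f(8), 3) = mul(32805, 3) = 98415


98415


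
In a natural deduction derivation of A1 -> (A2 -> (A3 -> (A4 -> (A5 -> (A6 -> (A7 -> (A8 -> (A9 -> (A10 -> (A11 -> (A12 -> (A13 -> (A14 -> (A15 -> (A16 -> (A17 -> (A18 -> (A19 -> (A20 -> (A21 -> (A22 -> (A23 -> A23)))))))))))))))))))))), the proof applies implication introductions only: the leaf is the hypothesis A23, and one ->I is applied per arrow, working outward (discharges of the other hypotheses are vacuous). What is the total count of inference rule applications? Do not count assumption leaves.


The formula has 23 arrows (->); its innermost consequent A23 is one of the antecedents,
so the proof starts from the hypothesis leaf A23 (not a rule application) and closes one arrow per ->I.
Building A1 -> (A2 -> (A3 -> (A4 -> (A5 -> (A6 -> (A7 -> (A8 -> (A9 -> (A10 -> (A11 -> (A12 -> (A13 -> (A14 -> (A15 -> (A16 -> (A17 -> (A18 -> (A19 -> (A20 -> (A21 -> (A22 -> (A23 -> A23)))))))))))))))))))))) therefore takes 23 nested implication introductions.
Total inference nodes = 23

23


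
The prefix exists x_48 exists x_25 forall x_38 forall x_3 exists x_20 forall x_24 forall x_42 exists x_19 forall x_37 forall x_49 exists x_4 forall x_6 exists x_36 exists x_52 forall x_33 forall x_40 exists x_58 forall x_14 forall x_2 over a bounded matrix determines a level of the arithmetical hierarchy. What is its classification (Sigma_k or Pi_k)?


Leading quantifier is exists, so the class is Sigma.
Number of quantifier blocks = alternations + 1 = 11 + 1 = 12.
Classification: Sigma_12

Sigma_12


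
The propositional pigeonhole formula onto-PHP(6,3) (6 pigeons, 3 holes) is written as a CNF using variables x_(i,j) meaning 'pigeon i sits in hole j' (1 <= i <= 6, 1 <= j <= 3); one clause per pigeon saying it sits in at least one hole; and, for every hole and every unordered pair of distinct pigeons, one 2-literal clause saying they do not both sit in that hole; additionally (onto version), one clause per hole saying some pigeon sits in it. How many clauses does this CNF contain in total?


onto-PHP(6,3): 6 pigeons, 3 holes, 6*3 = 18 variables.
- pigeon clauses: one per pigeon -> 6 clauses
- hole clauses: 3 holes * C(6,2) = 3 * 15 -> 45 clauses
- onto clauses: one per hole -> 3 clauses
Total clauses = 6 + 45 + 3 = 54

54


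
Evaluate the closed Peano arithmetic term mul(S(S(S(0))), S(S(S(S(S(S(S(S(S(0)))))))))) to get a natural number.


mul(S^3(0), S^9(0)):
S^3(0) = 3
S^9(0) = 9
3 * 9 = 27

27


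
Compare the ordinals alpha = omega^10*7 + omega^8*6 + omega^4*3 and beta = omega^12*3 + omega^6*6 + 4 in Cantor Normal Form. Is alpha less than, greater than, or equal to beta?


Compare term by term from highest exponent:
alpha = omega^10*7 + omega^8*6 + omega^4*3
beta = omega^12*3 + omega^6*6 + 4
Term 1: alpha has omega^10*7, beta has omega^12*3
Term 2: alpha has omega^8*6, beta has omega^6*6
Term 3: alpha has omega^4*3, beta has omega^0*4
Result: alpha < beta

alpha < beta


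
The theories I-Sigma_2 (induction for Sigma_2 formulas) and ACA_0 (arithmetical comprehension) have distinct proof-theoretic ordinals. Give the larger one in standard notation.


Proof-theoretic ordinal of I-Sigma_2 (induction for Sigma_2 formulas): omega^(omega^omega)
Proof-theoretic ordinal of ACA_0 (arithmetical comprehension): epsilon_0
Comparing: omega^(omega^omega) < epsilon_0.
The larger ordinal is epsilon_0 (from ACA_0 (arithmetical comprehension)).

epsilon_0


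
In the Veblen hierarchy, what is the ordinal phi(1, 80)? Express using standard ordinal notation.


phi(1, 80):
phi(1, beta) = epsilon_beta (the beta-th epsilon number).
phi(1, 80) = epsilon_80

epsilon_80


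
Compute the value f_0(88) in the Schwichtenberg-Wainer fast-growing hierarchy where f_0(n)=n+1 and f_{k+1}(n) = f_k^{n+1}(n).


f_0(88) = 88 + 1 = 89

89


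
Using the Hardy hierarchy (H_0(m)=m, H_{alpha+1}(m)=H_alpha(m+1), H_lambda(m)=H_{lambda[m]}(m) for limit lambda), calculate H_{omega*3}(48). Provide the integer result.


H_{omega*3}(48):
For the Hardy hierarchy, H_{omega*k}(n) = 2^k * n.
2^3 = 8.
8 * 48 = 384

384


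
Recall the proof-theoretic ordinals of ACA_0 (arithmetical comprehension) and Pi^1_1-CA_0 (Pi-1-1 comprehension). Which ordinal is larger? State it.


Proof-theoretic ordinal of ACA_0 (arithmetical comprehension): epsilon_0
Proof-theoretic ordinal of Pi^1_1-CA_0 (Pi-1-1 comprehension): psi_0(Omega_omega)
Comparing: epsilon_0 < psi_0(Omega_omega).
The larger ordinal is psi_0(Omega_omega) (from Pi^1_1-CA_0 (Pi-1-1 comprehension)).

psi_0(Omega_omega)


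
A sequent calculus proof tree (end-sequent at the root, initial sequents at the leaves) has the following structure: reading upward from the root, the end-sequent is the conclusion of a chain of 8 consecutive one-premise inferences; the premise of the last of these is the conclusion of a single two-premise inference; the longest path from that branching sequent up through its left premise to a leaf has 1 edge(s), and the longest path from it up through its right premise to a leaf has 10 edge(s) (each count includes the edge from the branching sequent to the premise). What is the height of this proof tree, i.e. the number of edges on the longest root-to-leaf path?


Longest path through the left premise: 1 edges (measured from the branching sequent)
Longest path through the right premise: 10 edges
Height of the subtree rooted at the branching sequent: max(1, 10) = 10
The branching sequent sits 8 edges above the root (the chain of one-premise inferences), so height = 10 + 8 = 18

18


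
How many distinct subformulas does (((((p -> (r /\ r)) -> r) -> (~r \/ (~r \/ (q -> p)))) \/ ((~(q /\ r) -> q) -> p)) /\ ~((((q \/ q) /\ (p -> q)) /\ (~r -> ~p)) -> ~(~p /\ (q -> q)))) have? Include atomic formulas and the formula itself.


Formula: (((((p -> (r /\ r)) -> r) -> (~r \/ (~r \/ (q -> p)))) \/ ((~(q /\ r) -> q) -> p)) /\ ~((((q \/ q) /\ (p -> q)) /\ (~r -> ~p)) -> ~(~p /\ (q -> q))))
Subformulas found:
  1. r
  2. p
  3. q
  4. ~p
  5. ~r
  6. (q /\ r)
  7. (r /\ r)
  8. (q -> p)
  9. (q -> q)
  10. (p -> q)
  11. (q \/ q)
  12. ~(q /\ r)
  13. (~r -> ~p)
  14. (p -> (r /\ r))
  15. (~(q /\ r) -> q)
  16. (~r \/ (q -> p))
  17. (~p /\ (q -> q))
  18. ~(~p /\ (q -> q))
  19. ((q \/ q) /\ (p -> q))
  20. ((p -> (r /\ r)) -> r)
  21. ((~(q /\ r) -> q) -> p)
  22. (~r \/ (~r \/ (q -> p)))
  23. (((q \/ q) /\ (p -> q)) /\ (~r -> ~p))
  24. (((p -> (r /\ r)) -> r) -> (~r \/ (~r \/ (q -> p))))
  25. ((((q \/ q) /\ (p -> q)) /\ (~r -> ~p)) -> ~(~p /\ (q -> q)))
  26. ~((((q \/ q) /\ (p -> q)) /\ (~r -> ~p)) -> ~(~p /\ (q -> q)))
  27. ((((p -> (r /\ r)) -> r) -> (~r \/ (~r \/ (q -> p)))) \/ ((~(q /\ r) -> q) -> p))
  28. (((((p -> (r /\ r)) -> r) -> (~r \/ (~r \/ (q -> p)))) \/ ((~(q /\ r) -> q) -> p)) /\ ~((((q \/ q) /\ (p -> q)) /\ (~r -> ~p)) -> ~(~p /\ (q -> q))))
Total distinct subformulas = 28

28


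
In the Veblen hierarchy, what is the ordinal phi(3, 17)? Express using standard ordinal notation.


phi(3, 17):
phi(3, beta) = eta_beta (the beta-th eta number, fixed point of zeta).
phi(3, 17) = eta_17

eta_17


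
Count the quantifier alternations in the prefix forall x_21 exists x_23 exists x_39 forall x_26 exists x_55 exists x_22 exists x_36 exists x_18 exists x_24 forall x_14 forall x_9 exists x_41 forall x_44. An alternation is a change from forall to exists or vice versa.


Walk the prefix and count type changes:
  position 1: forall -> exists <-- alternation
  position 2: exists -> exists
  position 3: exists -> forall <-- alternation
  position 4: forall -> exists <-- alternation
  position 5: exists -> exists
  position 6: exists -> exists
  position 7: exists -> exists
  position 8: exists -> exists
  position 9: exists -> forall <-- alternation
  position 10: forall -> forall
  position 11: forall -> exists <-- alternation
  position 12: exists -> forall <-- alternation
Total alternations = 6

6


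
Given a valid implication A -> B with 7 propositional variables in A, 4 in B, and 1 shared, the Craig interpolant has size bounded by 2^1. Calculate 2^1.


Shared atoms = 1
Craig interpolant size bound = 2^1
= 2

2


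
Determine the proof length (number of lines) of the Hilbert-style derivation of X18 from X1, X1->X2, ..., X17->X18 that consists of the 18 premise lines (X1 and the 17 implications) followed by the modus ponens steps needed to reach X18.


We have 18 premise lines: X1 and 17 implications.
Each implication is detached once by MP, giving 17 MP lines.
18 premise lines + 17 MP lines = 35 total lines.

35


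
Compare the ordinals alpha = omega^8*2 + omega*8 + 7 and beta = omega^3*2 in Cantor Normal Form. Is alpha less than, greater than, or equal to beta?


Compare term by term from highest exponent:
alpha = omega^8*2 + omega*8 + 7
beta = omega^3*2
Term 1: alpha has omega^8*2, beta has omega^3*2
Term 2: alpha has omega^1*8, beta has omega^0*0
Term 3: alpha has omega^0*7, beta has omega^0*0
Result: alpha > beta

alpha > beta


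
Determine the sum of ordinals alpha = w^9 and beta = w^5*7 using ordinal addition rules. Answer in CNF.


Ordinal addition w^9 + w^5*7:
Leading exponent of alpha (9) > leading exponent of beta (5).
Since alpha's term has higher exponent than beta's leading term,
the sum is simply alpha followed by beta.
Result = w^9 + w^5*7

w^9 + w^5*7


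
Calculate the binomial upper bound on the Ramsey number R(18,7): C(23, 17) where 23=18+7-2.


R(18,7) <= C(18+7-2, 18-1) = C(23, 17)
C(23, 17) = 23! / (17! * 6!)
= 100947

100947


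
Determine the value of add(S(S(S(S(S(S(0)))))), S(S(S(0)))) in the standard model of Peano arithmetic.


add(S^6(0), S^3(0)):
S^6(0) = 6
S^3(0) = 3
6 + 3 = 9

9


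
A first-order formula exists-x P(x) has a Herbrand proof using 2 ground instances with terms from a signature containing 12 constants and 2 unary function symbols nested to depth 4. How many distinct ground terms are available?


Herbrand terms by depth:
Depth 0: 12 constants
Depth 1: 24 new terms (running total: 36)
Depth 2: 48 new terms (running total: 84)
Depth 3: 96 new terms (running total: 180)
Depth 4: 192 new terms (running total: 372)
Total distinct ground terms = 372

372


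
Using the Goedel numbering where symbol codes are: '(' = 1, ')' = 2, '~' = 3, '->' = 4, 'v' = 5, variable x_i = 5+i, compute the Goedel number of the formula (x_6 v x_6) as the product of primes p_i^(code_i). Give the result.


Formula: (x_6 v x_6)
Symbol codes: [1, 11, 5, 11, 2]
Primes: [2, 3, 5, 7, 11]
p_1^1 = 2^1 = 2
p_2^11 = 3^11 = 177147
p_3^5 = 5^5 = 3125
p_4^11 = 7^11 = 1977326743
p_5^2 = 11^2 = 121
Product = 264897359785054631250

264897359785054631250


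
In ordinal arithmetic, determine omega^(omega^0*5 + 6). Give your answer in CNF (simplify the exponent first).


omega^(omega^0*5 + 6):
omega^0 = 1, so the exponent is 5 + 6 = 11 (finite ordinal addition).
Result = omega^11, already a single CNF term.

omega^11


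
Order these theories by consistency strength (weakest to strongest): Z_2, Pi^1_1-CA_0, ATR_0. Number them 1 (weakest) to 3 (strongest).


Ordering by consistency strength:
1. ATR_0
2. Pi^1_1-CA_0
3. Z_2


Z_2=3, Pi^1_1-CA_0=2, ATR_0=1


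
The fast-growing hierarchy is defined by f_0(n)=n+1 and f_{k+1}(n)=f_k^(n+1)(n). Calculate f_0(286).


f_0(286) = 286 + 1 = 287

287


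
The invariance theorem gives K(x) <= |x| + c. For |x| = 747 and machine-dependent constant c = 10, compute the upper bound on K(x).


K(x) <= |x| + c = 747 + 10 = 757

757


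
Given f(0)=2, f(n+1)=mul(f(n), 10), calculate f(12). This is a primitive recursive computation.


f(0) = 2
f(1) = mul(f(0), 10) = mul(2, 10) = 20
f(2) = mul(f(1), 10) = mul(20, 10) = 200
f(3) = mul(f(2), 10) = mul(200, 10) = 2000
f(4) = mul(f(3), 10) = mul(2000, 10) = 20000
f(5) = mul(f(4), 10) = mul(20000, 10) = 200000
f(6) = mul(f(5), 10) = mul(200000, 10) = 2000000
f(7) = mul(f(6), 10) = mul(2000000, 10) = 20000000
f(8) = mul(f(7), 10) = mul(20000000, 10) = 200000000
f(9) = mul(f(8), 10) = mul(200000000, 10) = 2000000000
f(10) = mul(f(9), 10) = mul(2000000000, 10) = 20000000000
f(11) = mul(f(10), 10) = mul(20000000000, 10) = 200000000000
f(12) = mul(f(11), 10) = mul(200000000000, 10) = 2000000000000


2000000000000


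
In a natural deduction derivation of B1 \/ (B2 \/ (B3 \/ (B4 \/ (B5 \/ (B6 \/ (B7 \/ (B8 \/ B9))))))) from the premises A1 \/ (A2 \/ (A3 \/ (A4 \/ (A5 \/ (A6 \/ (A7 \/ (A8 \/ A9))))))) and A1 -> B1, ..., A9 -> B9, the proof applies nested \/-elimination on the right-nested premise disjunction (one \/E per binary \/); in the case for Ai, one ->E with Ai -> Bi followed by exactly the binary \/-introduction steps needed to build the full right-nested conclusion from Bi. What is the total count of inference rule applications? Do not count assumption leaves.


Constructive dilemma with 9 branches, all disjunctions right-nested:
- \/E: the premise has 8 binary \/, each eliminated once: 8 nodes.
- ->E: one per case (Ai with Ai -> Bi gives Bi): 9 nodes.
- \/I: in case i < n, Bi needs 1 step to form Bi \/ (B(i+1) \/ ...) and then i-1 steps to prepend B(i-1), ..., B1, i.e. i steps; in case i = n, B9 needs 8 prepend steps.
  \/I total = (1 + 2 + ... + 8) + 8 = 36 + 8 = 44 nodes.
Total = 8 + 9 + 44 = 61

61


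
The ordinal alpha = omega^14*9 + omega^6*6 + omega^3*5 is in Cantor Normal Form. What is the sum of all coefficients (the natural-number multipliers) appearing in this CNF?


CNF: omega^14*9 + omega^6*6 + omega^3*5
Coefficients: 9 + 6 + 5 = 20

20


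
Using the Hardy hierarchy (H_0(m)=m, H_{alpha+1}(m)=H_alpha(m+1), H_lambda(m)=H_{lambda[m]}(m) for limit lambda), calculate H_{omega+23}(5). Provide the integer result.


H_{omega+23}(5):
Unwind the 23 successor steps: H_{omega+23}(5) = H_omega(5+23) = H_omega(28).
H_omega(m) = H_m(m) = m + m = 2m.
Result = 2 * 28 = 56

56


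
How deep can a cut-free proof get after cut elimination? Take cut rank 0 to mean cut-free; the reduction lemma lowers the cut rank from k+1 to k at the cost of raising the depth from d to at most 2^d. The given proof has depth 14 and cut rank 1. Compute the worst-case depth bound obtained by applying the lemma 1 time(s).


Each rank reduction sends depth d to at most 2^d; cut rank r needs r reductions.
2_0(14) = 14
2_1(14) = 2^14 = 16384
Cut-free depth bound = 16384

16384


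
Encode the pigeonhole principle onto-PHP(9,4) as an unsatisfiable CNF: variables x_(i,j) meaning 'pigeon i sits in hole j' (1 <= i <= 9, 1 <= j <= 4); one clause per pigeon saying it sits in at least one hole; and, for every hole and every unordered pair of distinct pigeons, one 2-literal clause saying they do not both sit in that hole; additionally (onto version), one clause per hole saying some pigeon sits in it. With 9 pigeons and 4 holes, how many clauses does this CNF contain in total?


onto-PHP(9,4): 9 pigeons, 4 holes, 9*4 = 36 variables.
- pigeon clauses: one per pigeon -> 9 clauses
- hole clauses: 4 holes * C(9,2) = 4 * 36 -> 144 clauses
- onto clauses: one per hole -> 4 clauses
Total clauses = 9 + 144 + 4 = 157

157


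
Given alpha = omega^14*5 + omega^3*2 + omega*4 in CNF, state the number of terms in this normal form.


CNF: omega^14*5 + omega^3*2 + omega*4
Count the summands separated by '+':
  term 1: omega^14*5
  term 2: omega^3*2
  term 3: omega*4
Total terms = 3

3


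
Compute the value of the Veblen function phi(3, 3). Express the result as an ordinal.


phi(3, 3):
phi(3, beta) = eta_beta (the beta-th eta number, fixed point of zeta).
phi(3, 3) = eta_3

eta_3


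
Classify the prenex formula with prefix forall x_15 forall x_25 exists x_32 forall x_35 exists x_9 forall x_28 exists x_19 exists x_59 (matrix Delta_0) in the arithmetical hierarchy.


Leading quantifier is forall, so the class is Pi.
Number of quantifier blocks = alternations + 1 = 5 + 1 = 6.
Classification: Pi_6

Pi_6


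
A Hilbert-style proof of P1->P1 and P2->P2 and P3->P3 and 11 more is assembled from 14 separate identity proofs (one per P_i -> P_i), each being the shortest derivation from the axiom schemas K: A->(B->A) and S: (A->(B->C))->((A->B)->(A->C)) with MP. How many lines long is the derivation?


The shortest proof of A->A from K and S in the Hilbert calculus has exactly 5 lines:
(1) K instance A->((A->A)->A), (2) S instance, (3) MP on 1,2, (4) K instance A->(A->A), (5) MP on 3,4.
For 14 independent identities: 14 * 5 = 70 lines total.

70


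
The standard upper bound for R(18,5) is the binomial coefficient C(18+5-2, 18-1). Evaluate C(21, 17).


R(18,5) <= C(18+5-2, 18-1) = C(21, 17)
C(21, 17) = 21! / (17! * 4!)
= 5985

5985


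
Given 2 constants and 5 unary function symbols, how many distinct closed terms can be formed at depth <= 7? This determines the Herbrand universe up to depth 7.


Herbrand terms by depth:
Depth 0: 2 constants
Depth 1: 10 new terms (running total: 12)
Depth 2: 50 new terms (running total: 62)
Depth 3: 250 new terms (running total: 312)
Depth 4: 1250 new terms (running total: 1562)
Depth 5: 6250 new terms (running total: 7812)
Depth 6: 31250 new terms (running total: 39062)
Depth 7: 156250 new terms (running total: 195312)
Total distinct ground terms = 195312

195312


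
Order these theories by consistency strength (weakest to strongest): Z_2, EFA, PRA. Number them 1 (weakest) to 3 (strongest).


Ordering by consistency strength:
1. EFA
2. PRA
3. Z_2


Z_2=3, EFA=1, PRA=2


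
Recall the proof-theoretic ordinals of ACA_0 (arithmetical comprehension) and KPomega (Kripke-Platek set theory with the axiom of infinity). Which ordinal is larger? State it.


Proof-theoretic ordinal of ACA_0 (arithmetical comprehension): epsilon_0
Proof-theoretic ordinal of KPomega (Kripke-Platek set theory with the axiom of infinity): psi_0(epsilon_{Omega+1})
Comparing: epsilon_0 < psi_0(epsilon_{Omega+1}).
The larger ordinal is psi_0(epsilon_{Omega+1}) (from KPomega (Kripke-Platek set theory with the axiom of infinity)).

psi_0(epsilon_{Omega+1})


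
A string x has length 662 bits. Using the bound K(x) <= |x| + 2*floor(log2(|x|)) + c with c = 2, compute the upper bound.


floor(log2(662)) = 9
2 * 9 = 18
K(x) <= 662 + 18 + 2 = 682

682


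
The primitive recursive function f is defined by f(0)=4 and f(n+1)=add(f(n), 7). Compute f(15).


f(0) = 4
f(1) = add(f(0), 7) = add(4, 7) = 11
f(2) = add(f(1), 7) = add(11, 7) = 18
f(3) = add(f(2), 7) = add(18, 7) = 25
f(4) = add(f(3), 7) = add(25, 7) = 32
f(5) = add(f(4), 7) = add(32, 7) = 39
f(6) = add(f(5), 7) = add(39, 7) = 46
f(7) = add(f(6), 7) = add(46, 7) = 53
f(8) = add(f(7), 7) = add(53, 7) = 60
f(9) = add(f(8), 7) = add(60, 7) = 67
f(10) = add(f(9), 7) = add(67, 7) = 74
f(11) = add(f(10), 7) = add(74, 7) = 81
f(12) = add(f(11), 7) = add(81, 7) = 88
f(13) = add(f(12), 7) = add(88, 7) = 95
f(14) = add(f(13), 7) = add(95, 7) = 102
f(15) = add(f(14), 7) = add(102, 7) = 109


109


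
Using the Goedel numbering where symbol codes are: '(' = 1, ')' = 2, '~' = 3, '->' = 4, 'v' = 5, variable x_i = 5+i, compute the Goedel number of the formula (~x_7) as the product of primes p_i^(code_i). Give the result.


Formula: (~x_7)
Symbol codes: [1, 3, 12, 2]
Primes: [2, 3, 5, 7]
p_1^1 = 2^1 = 2
p_2^3 = 3^3 = 27
p_3^12 = 5^12 = 244140625
p_4^2 = 7^2 = 49
Product = 645996093750

645996093750


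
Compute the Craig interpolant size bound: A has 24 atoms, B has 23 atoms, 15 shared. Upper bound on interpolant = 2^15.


Shared atoms = 15
Craig interpolant size bound = 2^15
= 32768

32768


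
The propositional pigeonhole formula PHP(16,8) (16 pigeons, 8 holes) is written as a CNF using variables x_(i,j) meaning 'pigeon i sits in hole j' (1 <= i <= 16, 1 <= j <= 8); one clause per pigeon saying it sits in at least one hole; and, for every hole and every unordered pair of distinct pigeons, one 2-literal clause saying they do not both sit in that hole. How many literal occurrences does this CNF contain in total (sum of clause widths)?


PHP(16,8): 16 pigeons, 8 holes, 16*8 = 128 variables.
- pigeon clauses: one per pigeon -> 16 clauses of width 8 -> 128 literals
- hole clauses: 8 holes * C(16,2) = 8 * 120 -> 960 clauses of width 2 -> 1920 literals
Total literal occurrences = 128 + 1920 = 2048

2048


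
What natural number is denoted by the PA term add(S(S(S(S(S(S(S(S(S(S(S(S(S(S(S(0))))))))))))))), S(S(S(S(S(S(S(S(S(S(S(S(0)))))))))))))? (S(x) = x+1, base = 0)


add(S^15(0), S^12(0)):
S^15(0) = 15
S^12(0) = 12
15 + 12 = 27

27


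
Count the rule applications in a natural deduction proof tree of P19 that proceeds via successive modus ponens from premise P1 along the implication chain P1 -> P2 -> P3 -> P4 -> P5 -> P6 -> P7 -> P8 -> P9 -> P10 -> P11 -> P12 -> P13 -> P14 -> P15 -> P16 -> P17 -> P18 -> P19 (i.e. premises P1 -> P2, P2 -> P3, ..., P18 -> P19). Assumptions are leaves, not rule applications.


We have a chain: P1 -> P2 -> P3 -> P4 -> P5 -> P6 -> P7 -> P8 -> P9 -> P10 -> P11 -> P12 -> P13 -> P14 -> P15 -> P16 -> P17 -> P18 -> P19.
Each modus ponens application produces the next variable.
The chain has 19 propositions, so 19-1 = 18 modus ponens steps.
Total inference nodes = 18

18


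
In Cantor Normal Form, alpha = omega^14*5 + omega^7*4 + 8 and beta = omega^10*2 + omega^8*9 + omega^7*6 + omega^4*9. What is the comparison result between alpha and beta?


Compare term by term from highest exponent:
alpha = omega^14*5 + omega^7*4 + 8
beta = omega^10*2 + omega^8*9 + omega^7*6 + omega^4*9
Term 1: alpha has omega^14*5, beta has omega^10*2
Term 2: alpha has omega^7*4, beta has omega^8*9
Term 3: alpha has omega^0*8, beta has omega^7*6
Term 4: alpha has omega^0*0, beta has omega^4*9
Result: alpha > beta

alpha > beta


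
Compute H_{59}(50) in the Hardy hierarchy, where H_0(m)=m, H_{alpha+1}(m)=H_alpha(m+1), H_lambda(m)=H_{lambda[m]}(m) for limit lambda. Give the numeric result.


H_59(50):
For finite ordinals k, H_k(n) = n + k (each successor step adds 1).
H_59(50) = 50 + 59 = 109

109


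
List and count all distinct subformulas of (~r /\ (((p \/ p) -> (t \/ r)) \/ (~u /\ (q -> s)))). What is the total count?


Formula: (~r /\ (((p \/ p) -> (t \/ r)) \/ (~u /\ (q -> s))))
Subformulas found:
  1. r
  2. q
  3. u
  4. s
  5. t
  6. p
  7. ~u
  8. ~r
  9. (p \/ p)
  10. (t \/ r)
  11. (q -> s)
  12. (~u /\ (q -> s))
  13. ((p \/ p) -> (t \/ r))
  14. (((p \/ p) -> (t \/ r)) \/ (~u /\ (q -> s)))
  15. (~r /\ (((p \/ p) -> (t \/ r)) \/ (~u /\ (q -> s))))
Total distinct subformulas = 15

15


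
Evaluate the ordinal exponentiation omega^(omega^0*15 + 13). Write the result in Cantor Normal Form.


omega^(omega^0*15 + 13):
omega^0 = 1, so the exponent is 15 + 13 = 28 (finite ordinal addition).
Result = omega^28, already a single CNF term.

omega^28


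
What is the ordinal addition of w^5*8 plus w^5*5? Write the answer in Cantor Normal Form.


Ordinal addition w^5*8 + w^5*5:
Both terms have the same exponent 5.
w^e*c + w^e*d = w^e*(c+d).
Result = w^5*(8+5) = w^5*13

w^5*13


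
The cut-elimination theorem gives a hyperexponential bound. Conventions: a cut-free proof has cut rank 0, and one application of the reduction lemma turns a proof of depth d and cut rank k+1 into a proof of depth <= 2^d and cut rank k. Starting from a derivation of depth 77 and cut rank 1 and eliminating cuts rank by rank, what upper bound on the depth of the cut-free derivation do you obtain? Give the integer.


Each rank reduction sends depth d to at most 2^d; cut rank r needs r reductions.
2_0(77) = 77
2_1(77) = 2^77 = 151115727451828646838272
Cut-free depth bound = 151115727451828646838272

151115727451828646838272


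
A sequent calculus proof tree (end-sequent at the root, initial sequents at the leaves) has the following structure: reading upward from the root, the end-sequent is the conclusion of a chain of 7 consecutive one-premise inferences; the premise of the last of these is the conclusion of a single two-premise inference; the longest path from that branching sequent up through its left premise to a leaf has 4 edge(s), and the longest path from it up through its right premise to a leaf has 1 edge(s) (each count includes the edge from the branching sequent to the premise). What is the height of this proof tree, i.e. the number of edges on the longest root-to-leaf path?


Longest path through the left premise: 4 edges (measured from the branching sequent)
Longest path through the right premise: 1 edges
Height of the subtree rooted at the branching sequent: max(4, 1) = 4
The branching sequent sits 7 edges above the root (the chain of one-premise inferences), so height = 4 + 7 = 11

11


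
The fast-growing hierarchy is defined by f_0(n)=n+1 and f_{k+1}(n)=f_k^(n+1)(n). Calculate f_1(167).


f_1(167) = f_0^168(167)
f_0 adds 1 each time, applied 168 times.
f_1(167) = 167 + 168 = 335

335


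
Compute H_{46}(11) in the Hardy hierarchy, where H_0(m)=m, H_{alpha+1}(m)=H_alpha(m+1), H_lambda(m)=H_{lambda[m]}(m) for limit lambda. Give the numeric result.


H_46(11):
For finite ordinals k, H_k(n) = n + k (each successor step adds 1).
H_46(11) = 11 + 46 = 57

57


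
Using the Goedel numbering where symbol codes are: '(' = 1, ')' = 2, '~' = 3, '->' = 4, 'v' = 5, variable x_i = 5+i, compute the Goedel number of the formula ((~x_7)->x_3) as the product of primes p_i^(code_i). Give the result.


Formula: ((~x_7)->x_3)
Symbol codes: [1, 1, 3, 12, 2, 4, 8, 2]
Primes: [2, 3, 5, 7, 11, 13, 17, 19]
p_1^1 = 2^1 = 2
p_2^1 = 3^1 = 3
p_3^3 = 5^3 = 125
p_4^12 = 7^12 = 13841287201
p_5^2 = 11^2 = 121
p_6^4 = 13^4 = 28561
p_7^8 = 17^8 = 6975757441
p_8^2 = 19^2 = 361
Product = 90343122328282698464337458460750

90343122328282698464337458460750


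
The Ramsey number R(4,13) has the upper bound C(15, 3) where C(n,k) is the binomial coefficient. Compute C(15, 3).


R(4,13) <= C(4+13-2, 4-1) = C(15, 3)
C(15, 3) = 15! / (3! * 12!)
= 455

455


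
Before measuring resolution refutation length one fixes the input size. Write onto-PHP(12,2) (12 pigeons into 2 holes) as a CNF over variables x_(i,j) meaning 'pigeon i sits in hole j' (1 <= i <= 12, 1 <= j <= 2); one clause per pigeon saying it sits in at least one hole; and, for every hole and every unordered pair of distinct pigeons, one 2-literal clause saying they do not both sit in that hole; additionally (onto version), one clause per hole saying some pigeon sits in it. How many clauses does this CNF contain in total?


onto-PHP(12,2): 12 pigeons, 2 holes, 12*2 = 24 variables.
- pigeon clauses: one per pigeon -> 12 clauses
- hole clauses: 2 holes * C(12,2) = 2 * 66 -> 132 clauses
- onto clauses: one per hole -> 2 clauses
Total clauses = 12 + 132 + 2 = 146

146


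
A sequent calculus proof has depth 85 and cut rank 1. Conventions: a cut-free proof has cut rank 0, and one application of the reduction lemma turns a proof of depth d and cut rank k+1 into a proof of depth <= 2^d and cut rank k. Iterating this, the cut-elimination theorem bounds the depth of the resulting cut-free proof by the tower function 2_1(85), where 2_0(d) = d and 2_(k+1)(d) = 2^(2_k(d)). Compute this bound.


Each rank reduction sends depth d to at most 2^d; cut rank r needs r reductions.
2_0(85) = 85
2_1(85) = 2^85 = 38685626227668133590597632
Cut-free depth bound = 38685626227668133590597632

38685626227668133590597632


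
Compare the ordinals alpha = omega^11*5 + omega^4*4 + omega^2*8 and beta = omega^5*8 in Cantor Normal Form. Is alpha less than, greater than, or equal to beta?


Compare term by term from highest exponent:
alpha = omega^11*5 + omega^4*4 + omega^2*8
beta = omega^5*8
Term 1: alpha has omega^11*5, beta has omega^5*8
Term 2: alpha has omega^4*4, beta has omega^0*0
Term 3: alpha has omega^2*8, beta has omega^0*0
Result: alpha > beta

alpha > beta


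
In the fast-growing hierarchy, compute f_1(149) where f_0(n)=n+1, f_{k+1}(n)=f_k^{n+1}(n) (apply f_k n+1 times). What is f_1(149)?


f_1(149) = f_0^150(149)
f_0 adds 1 each time, applied 150 times.
f_1(149) = 149 + 150 = 299

299


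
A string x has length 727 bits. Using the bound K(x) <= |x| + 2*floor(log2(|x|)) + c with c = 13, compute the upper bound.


floor(log2(727)) = 9
2 * 9 = 18
K(x) <= 727 + 18 + 13 = 758

758


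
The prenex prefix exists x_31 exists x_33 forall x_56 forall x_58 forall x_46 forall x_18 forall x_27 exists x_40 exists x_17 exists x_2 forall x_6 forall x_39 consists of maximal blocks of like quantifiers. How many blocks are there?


Alternations = 3.
Blocks = alternations + 1 = 4

4


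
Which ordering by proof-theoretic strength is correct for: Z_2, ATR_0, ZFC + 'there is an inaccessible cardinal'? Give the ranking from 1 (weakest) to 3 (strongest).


Ordering by consistency strength:
1. ATR_0
2. Z_2
3. ZFC + 'there is an inaccessible cardinal'


Z_2=2, ATR_0=1, ZFC + 'there is an inaccessible cardinal'=3


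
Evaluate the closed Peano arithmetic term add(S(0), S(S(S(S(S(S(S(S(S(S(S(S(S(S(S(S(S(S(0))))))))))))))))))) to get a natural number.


add(S^1(0), S^18(0)):
S^1(0) = 1
S^18(0) = 18
1 + 18 = 19

19


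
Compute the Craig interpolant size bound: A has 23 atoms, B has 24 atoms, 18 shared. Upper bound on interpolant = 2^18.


Shared atoms = 18
Craig interpolant size bound = 2^18
= 262144

262144


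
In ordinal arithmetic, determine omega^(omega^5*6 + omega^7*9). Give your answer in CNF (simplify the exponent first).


omega^(omega^5*6 + omega^7*9):
In ordinal addition a term is absorbed by a following term of strictly larger exponent: 5 < 7, so omega^5*6 + omega^7*9 = omega^7*9.
omega raised to a CNF ordinal is a single CNF term: Result = omega^(omega^7*9)

omega^(omega^7*9)


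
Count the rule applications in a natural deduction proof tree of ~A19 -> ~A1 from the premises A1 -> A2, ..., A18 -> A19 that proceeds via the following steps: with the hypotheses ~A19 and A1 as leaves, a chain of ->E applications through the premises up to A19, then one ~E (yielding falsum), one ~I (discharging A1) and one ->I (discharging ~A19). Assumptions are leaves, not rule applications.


From hypothesis A1, 18 ->E steps along the 18 premises yield A19.
~E with hypothesis ~A19 gives falsum (1 node); ~I discharging A1 gives ~A1 (1 node); ->I discharging ~A19 gives the goal (1 node).
Total = 18 + 3 = 21 inference nodes.

21


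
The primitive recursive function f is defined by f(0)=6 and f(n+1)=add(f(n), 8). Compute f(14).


f(0) = 6
f(1) = add(f(0), 8) = add(6, 8) = 14
f(2) = add(f(1), 8) = add(14, 8) = 22
f(3) = add(f(2), 8) = add(22, 8) = 30
f(4) = add(f(3), 8) = add(30, 8) = 38
f(5) = add(f(4), 8) = add(38, 8) = 46
f(6) = add(f(5), 8) = add(46, 8) = 54
f(7) = add(f(6), 8) = add(54, 8) = 62
f(8) = add(f(7), 8) = add(62, 8) = 70
f(9) = add(f(8), 8) = add(70, 8) = 78
f(10) = add(f(9), 8) = add(78, 8) = 86
f(11) = add(f(10), 8) = add(86, 8) = 94
f(12) = add(f(11), 8) = add(94, 8) = 102
f(13) = add(f(12), 8) = add(102, 8) = 110
f(14) = add(f(13), 8) = add(110, 8) = 118


118


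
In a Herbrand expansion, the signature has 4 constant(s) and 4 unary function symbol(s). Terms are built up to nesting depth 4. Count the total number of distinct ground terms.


Herbrand terms by depth:
Depth 0: 4 constants
Depth 1: 16 new terms (running total: 20)
Depth 2: 64 new terms (running total: 84)
Depth 3: 256 new terms (running total: 340)
Depth 4: 1024 new terms (running total: 1364)
Total distinct ground terms = 1364

1364


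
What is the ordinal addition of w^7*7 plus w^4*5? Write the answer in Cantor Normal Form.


Ordinal addition w^7*7 + w^4*5:
Leading exponent of alpha (7) > leading exponent of beta (4).
Since alpha's term has higher exponent than beta's leading term,
the sum is simply alpha followed by beta.
Result = w^7*7 + w^4*5

w^7*7 + w^4*5


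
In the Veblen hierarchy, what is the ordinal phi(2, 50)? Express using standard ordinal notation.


phi(2, 50):
phi(2, beta) = zeta_beta (the beta-th zeta number, fixed point of epsilon).
phi(2, 50) = zeta_50

zeta_50


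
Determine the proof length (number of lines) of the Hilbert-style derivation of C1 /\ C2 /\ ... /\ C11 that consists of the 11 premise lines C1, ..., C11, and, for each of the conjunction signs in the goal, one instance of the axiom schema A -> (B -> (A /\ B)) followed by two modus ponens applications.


Conjoining 11 premises:
- 11 premise lines
- the goal has 10 conjunction signs; each costs 1 axiom instance + 2 MP = 3 lines: 3 * 10 = 30
Total = 11 + 30 = 41 lines.

41


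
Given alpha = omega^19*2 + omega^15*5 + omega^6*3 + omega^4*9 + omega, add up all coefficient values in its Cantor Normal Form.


CNF: omega^19*2 + omega^15*5 + omega^6*3 + omega^4*9 + omega
Coefficients: 2 + 5 + 3 + 9 + 1 = 20

20


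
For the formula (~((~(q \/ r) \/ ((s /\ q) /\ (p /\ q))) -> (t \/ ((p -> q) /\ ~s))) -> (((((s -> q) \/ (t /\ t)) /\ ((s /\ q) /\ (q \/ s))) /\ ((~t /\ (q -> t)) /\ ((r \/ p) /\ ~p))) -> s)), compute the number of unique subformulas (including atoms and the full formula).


Formula: (~((~(q \/ r) \/ ((s /\ q) /\ (p /\ q))) -> (t \/ ((p -> q) /\ ~s))) -> (((((s -> q) \/ (t /\ t)) /\ ((s /\ q) /\ (q \/ s))) /\ ((~t /\ (q -> t)) /\ ((r \/ p) /\ ~p))) -> s))
Subformulas found:
  1. r
  2. p
  3. q
  4. s
  5. t
  6. ~t
  7. ~p
  8. ~s
  9. (p /\ q)
  10. (q -> t)
  11. (q \/ s)
  12. (p -> q)
  13. (q \/ r)
  14. (s /\ q)
  15. (t /\ t)
  16. (r \/ p)
  17. (s -> q)
  18. ~(q \/ r)
  19. ((r \/ p) /\ ~p)
  20. (~t /\ (q -> t))
  21. ((p -> q) /\ ~s)
  22. ((s /\ q) /\ (p /\ q))
  23. ((s -> q) \/ (t /\ t))
  24. ((s /\ q) /\ (q \/ s))
  25. (t \/ ((p -> q) /\ ~s))
  26. (~(q \/ r) \/ ((s /\ q) /\ (p /\ q)))
  27. ((~t /\ (q -> t)) /\ ((r \/ p) /\ ~p))
  28. (((s -> q) \/ (t /\ t)) /\ ((s /\ q) /\ (q \/ s)))
  29. ((~(q \/ r) \/ ((s /\ q) /\ (p /\ q))) -> (t \/ ((p -> q) /\ ~s)))
  30. ~((~(q \/ r) \/ ((s /\ q) /\ (p /\ q))) -> (t \/ ((p -> q) /\ ~s)))
  31. ((((s -> q) \/ (t /\ t)) /\ ((s /\ q) /\ (q \/ s))) /\ ((~t /\ (q -> t)) /\ ((r \/ p) /\ ~p)))
  32. (((((s -> q) \/ (t /\ t)) /\ ((s /\ q) /\ (q \/ s))) /\ ((~t /\ (q -> t)) /\ ((r \/ p) /\ ~p))) -> s)
  33. (~((~(q \/ r) \/ ((s /\ q) /\ (p /\ q))) -> (t \/ ((p -> q) /\ ~s))) -> (((((s -> q) \/ (t /\ t)) /\ ((s /\ q) /\ (q \/ s))) /\ ((~t /\ (q -> t)) /\ ((r \/ p) /\ ~p))) -> s))
Total distinct subformulas = 33

33
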